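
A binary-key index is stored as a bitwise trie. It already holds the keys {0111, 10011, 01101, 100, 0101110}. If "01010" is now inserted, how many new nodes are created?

1

The longest prefix of "01010" already in the trie is "0101" (length 4).
Each of the 1 remaining characters creates one node.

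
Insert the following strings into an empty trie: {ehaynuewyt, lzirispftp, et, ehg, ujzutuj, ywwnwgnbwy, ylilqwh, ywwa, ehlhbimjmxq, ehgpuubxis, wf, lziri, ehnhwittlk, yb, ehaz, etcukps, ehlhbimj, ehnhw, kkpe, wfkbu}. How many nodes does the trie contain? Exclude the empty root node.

For each word, the new-node count is its length minus the longest prefix already in the trie:
  "ehaynuewyt" → 10 new (e, h, a, y, n, u, e, w, y, t)
  "lzirispftp" → 10 new (l, z, i, r, i, s, p, f, t, p)
  "et" → prefix "e" already present; 1 new (t)
  "ehg" → prefix "eh" already present; 1 new (g)
  "ujzutuj" → 7 new (u, j, z, u, t, u, j)
  "ywwnwgnbwy" → 10 new (y, w, w, n, w, g, n, b, w, y)
  "ylilqwh" → prefix "y" already present; 6 new (l, i, l, q, w, h)
  "ywwa" → prefix "yww" already present; 1 new (a)
  "ehlhbimjmxq" → prefix "eh" already present; 9 new (l, h, b, i, m, j, m, x, q)
  "ehgpuubxis" → prefix "ehg" already present; 7 new (p, u, u, b, x, i, s)
  "wf" → 2 new (w, f)
  "lziri" → prefix "lziri" already present; 0 new (none)
  "ehnhwittlk" → prefix "eh" already present; 8 new (n, h, w, i, t, t, l, k)
  "yb" → prefix "y" already present; 1 new (b)
  "ehaz" → prefix "eha" already present; 1 new (z)
  "etcukps" → prefix "et" already present; 5 new (c, u, k, p, s)
  "ehlhbimj" → prefix "ehlhbimj" already present; 0 new (none)
  "ehnhw" → prefix "ehnhw" already present; 0 new (none)
  "kkpe" → 4 new (k, k, p, e)
  "wfkbu" → prefix "wf" already present; 3 new (k, b, u)
Total nodes = 10 + 10 + 1 + 1 + 7 + 10 + 6 + 1 + 9 + 7 + 2 + 0 + 8 + 1 + 1 + 5 + 0 + 0 + 4 + 3 = 86

86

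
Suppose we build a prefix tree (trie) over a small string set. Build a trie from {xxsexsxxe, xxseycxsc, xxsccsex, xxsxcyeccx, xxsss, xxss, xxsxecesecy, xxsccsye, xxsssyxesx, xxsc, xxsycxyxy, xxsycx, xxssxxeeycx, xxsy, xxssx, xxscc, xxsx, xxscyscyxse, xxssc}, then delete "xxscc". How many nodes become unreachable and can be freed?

After clearing the end-marker at "xxscc", prune upward until reaching a node still needed by another word.
Every node on "xxscc" is still needed (e.g. by "xxsccsex"), so nothing is freed.
Nodes removed: 0

0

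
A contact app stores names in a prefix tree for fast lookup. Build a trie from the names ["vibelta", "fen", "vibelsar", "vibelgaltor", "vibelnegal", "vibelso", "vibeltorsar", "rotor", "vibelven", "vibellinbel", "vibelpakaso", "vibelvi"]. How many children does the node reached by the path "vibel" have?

Walk "vibel" from the root, arriving at one node.
Distinct next characters after "vibel": g, l, n, p, s, t, v.
That node has 7 child edges.

7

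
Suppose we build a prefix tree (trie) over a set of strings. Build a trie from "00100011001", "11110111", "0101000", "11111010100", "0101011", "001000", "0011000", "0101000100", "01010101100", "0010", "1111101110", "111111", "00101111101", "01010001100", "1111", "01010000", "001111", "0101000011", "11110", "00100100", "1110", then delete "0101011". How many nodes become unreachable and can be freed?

1

Walk "0101011" from the leaf back toward the root, removing each node that no remaining word uses.
The suffix "1" (1 node) is used only by "0101011"; the node for "010101" still has the child "0", so pruning stops there.
Nodes removed: 1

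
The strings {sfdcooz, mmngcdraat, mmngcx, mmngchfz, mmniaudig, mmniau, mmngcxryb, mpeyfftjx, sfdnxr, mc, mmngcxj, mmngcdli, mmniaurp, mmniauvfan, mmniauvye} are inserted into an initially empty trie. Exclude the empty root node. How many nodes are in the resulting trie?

53

Trace insertions, counting only characters that open a new branch:
  "sfdcooz" → 7 new (s, f, d, c, o, o, z)
  "mmngcdraat" → 10 new (m, m, n, g, c, d, r, a, a, t)
  "mmngcx" → prefix "mmngc" already present; 1 new (x)
  "mmngchfz" → prefix "mmngc" already present; 3 new (h, f, z)
  "mmniaudig" → prefix "mmn" already present; 6 new (i, a, u, d, i, g)
  "mmniau" → prefix "mmniau" already present; 0 new (none)
  "mmngcxryb" → prefix "mmngcx" already present; 3 new (r, y, b)
  "mpeyfftjx" → prefix "m" already present; 8 new (p, e, y, f, f, t, j, x)
  "sfdnxr" → prefix "sfd" already present; 3 new (n, x, r)
  "mc" → prefix "m" already present; 1 new (c)
  "mmngcxj" → prefix "mmngcx" already present; 1 new (j)
  "mmngcdli" → prefix "mmngcd" already present; 2 new (l, i)
  "mmniaurp" → prefix "mmniau" already present; 2 new (r, p)
  "mmniauvfan" → prefix "mmniau" already present; 4 new (v, f, a, n)
  "mmniauvye" → prefix "mmniauv" already present; 2 new (y, e)
Total nodes = 7 + 10 + 1 + 3 + 6 + 0 + 3 + 8 + 3 + 1 + 1 + 2 + 2 + 4 + 2 = 53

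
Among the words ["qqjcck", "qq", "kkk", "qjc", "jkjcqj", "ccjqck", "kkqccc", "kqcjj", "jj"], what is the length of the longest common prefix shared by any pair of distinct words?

2

The deepest shared node is where two words last agree before diverging.
e.g. "kkk" and "kkqccc" share the prefix "kk" of length 2; no pair shares a longer one.
Longest shared-prefix length: 2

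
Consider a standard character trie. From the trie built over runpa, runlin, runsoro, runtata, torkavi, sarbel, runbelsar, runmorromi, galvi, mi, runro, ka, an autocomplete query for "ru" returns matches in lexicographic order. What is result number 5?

runro

Filter for "ru…" and sort: "runbelsar", "runlin", "runmorromi", "runpa", "runro", "runsoro", "runtata"
Position 5: runro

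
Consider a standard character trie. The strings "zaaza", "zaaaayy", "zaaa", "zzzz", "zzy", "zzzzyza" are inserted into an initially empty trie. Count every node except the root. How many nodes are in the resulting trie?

For each word, the new-node count is its length minus the longest prefix already in the trie:
  "zaaza" → 5 new (z, a, a, z, a)
  "zaaaayy" → prefix "zaa" already present; 4 new (a, a, y, y)
  "zaaa" → prefix "zaaa" already present; 0 new (none)
  "zzzz" → prefix "z" already present; 3 new (z, z, z)
  "zzy" → prefix "zz" already present; 1 new (y)
  "zzzzyza" → prefix "zzzz" already present; 3 new (y, z, a)
Total nodes = 5 + 4 + 0 + 3 + 1 + 3 = 16

16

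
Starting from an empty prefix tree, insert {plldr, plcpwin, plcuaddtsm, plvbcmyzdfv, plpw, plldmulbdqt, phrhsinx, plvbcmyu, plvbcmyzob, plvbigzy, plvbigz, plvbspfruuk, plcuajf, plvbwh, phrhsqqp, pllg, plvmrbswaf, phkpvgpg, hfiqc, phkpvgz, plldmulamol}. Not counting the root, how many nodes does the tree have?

87

For each word, the new-node count is its length minus the longest prefix already in the trie:
  "plldr" → 5 new (p, l, l, d, r)
  "plcpwin" → prefix "pl" already present; 5 new (c, p, w, i, n)
  "plcuaddtsm" → prefix "plc" already present; 7 new (u, a, d, d, t, s, m)
  "plvbcmyzdfv" → prefix "pl" already present; 9 new (v, b, c, m, y, z, d, f, v)
  "plpw" → prefix "pl" already present; 2 new (p, w)
  "plldmulbdqt" → prefix "plld" already present; 7 new (m, u, l, b, d, q, t)
  "phrhsinx" → prefix "p" already present; 7 new (h, r, h, s, i, n, x)
  "plvbcmyu" → prefix "plvbcmy" already present; 1 new (u)
  "plvbcmyzob" → prefix "plvbcmyz" already present; 2 new (o, b)
  "plvbigzy" → prefix "plvb" already present; 4 new (i, g, z, y)
  "plvbigz" → prefix "plvbigz" already present; 0 new (none)
  "plvbspfruuk" → prefix "plvb" already present; 7 new (s, p, f, r, u, u, k)
  "plcuajf" → prefix "plcua" already present; 2 new (j, f)
  "plvbwh" → prefix "plvb" already present; 2 new (w, h)
  "phrhsqqp" → prefix "phrhs" already present; 3 new (q, q, p)
  "pllg" → prefix "pll" already present; 1 new (g)
  "plvmrbswaf" → prefix "plv" already present; 7 new (m, r, b, s, w, a, f)
  "phkpvgpg" → prefix "ph" already present; 6 new (k, p, v, g, p, g)
  "hfiqc" → 5 new (h, f, i, q, c)
  "phkpvgz" → prefix "phkpvg" already present; 1 new (z)
  "plldmulamol" → prefix "plldmul" already present; 4 new (a, m, o, l)
Total nodes = 5 + 5 + 7 + 9 + 2 + 7 + 7 + 1 + 2 + 4 + 0 + 7 + 2 + 2 + 3 + 1 + 7 + 6 + 5 + 1 + 4 = 87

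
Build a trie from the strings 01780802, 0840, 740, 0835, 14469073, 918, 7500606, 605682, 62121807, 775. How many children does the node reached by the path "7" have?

The children of the "7" node are the distinct next characters among strings starting with "7".
Characters that immediately follow "7" among the stored strings: {4, 5, 7}.
That node has 3 child edges.

3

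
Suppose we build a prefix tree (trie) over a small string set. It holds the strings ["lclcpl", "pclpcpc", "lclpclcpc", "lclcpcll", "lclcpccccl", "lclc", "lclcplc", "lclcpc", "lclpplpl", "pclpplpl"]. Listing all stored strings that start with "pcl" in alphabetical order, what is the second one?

pclpplpl

DFS of the "pcl" subtree visits, in order: "pclpcpc", "pclpplpl"
Position 2: pclpplpl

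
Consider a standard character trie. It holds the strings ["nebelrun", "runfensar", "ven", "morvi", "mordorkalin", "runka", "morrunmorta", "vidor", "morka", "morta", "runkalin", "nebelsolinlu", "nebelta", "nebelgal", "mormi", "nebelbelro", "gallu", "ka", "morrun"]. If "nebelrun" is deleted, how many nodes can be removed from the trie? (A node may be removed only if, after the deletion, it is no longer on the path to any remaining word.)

After clearing the end-marker at "nebelrun", prune upward until reaching a node still needed by another word.
The suffix "run" (3 nodes) is used only by "nebelrun"; the node for "nebel" still has the child "s", so pruning stops there.
Nodes removed: 3

3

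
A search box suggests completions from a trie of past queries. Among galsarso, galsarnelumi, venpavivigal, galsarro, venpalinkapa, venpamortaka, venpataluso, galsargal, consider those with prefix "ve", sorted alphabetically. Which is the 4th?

venpavivigal

Words with prefix "ve", in lexicographic order: "venpalinkapa", "venpamortaka", "venpataluso", "venpavivigal"
Position 4: venpavivigal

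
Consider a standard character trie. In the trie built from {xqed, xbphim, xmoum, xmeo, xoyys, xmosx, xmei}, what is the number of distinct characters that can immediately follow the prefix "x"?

4

Follow the path "x" to its node, then look at its outgoing edges.
Characters that immediately follow "x" among the stored strings: {b, m, o, q}.
That node has 4 child edges.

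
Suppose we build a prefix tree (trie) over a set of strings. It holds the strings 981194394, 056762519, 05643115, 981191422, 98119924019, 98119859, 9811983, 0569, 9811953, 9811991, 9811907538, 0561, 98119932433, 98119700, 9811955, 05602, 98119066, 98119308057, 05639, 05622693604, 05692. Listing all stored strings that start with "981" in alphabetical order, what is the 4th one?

Words with prefix "981", in lexicographic order: "98119066", "9811907538", "981191422", "98119308057", "981194394", "9811953", "9811955", "98119700", "9811983", "98119859", "9811991", "98119924019", "98119932433"
Position 4: 98119308057

98119308057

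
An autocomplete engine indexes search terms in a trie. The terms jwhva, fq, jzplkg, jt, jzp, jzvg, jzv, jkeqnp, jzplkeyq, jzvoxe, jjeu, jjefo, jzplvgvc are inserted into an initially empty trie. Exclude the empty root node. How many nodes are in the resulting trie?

35

Count nodes per top-level branch (shared prefixes stored once):
  'f'-branch (fq): 2 nodes
  'j'-branch (jjefo, jjeu, jkeqnp, jt, jwhva, jzp, jzplkeyq, jzplkg, jzplvgvc, jzv, jzvg, jzvoxe): 33 nodes
Sum: 35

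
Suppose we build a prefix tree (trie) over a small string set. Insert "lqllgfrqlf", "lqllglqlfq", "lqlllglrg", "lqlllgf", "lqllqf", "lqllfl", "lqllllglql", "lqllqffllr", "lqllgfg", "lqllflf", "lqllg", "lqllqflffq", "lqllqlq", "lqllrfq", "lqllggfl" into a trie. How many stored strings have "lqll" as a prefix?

15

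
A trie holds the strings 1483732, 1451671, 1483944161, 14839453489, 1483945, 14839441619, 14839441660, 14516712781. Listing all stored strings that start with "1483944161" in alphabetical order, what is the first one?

Words with prefix "1483944161", in lexicographic order: "1483944161", "14839441619"
The 1st is 1483944161.

1483944161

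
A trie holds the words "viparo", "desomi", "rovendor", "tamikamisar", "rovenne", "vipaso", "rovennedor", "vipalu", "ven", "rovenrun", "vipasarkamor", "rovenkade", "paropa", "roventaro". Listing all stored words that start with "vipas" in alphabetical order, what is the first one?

vipasarkamor

Words with prefix "vipas", in lexicographic order: "vipasarkamor", "vipaso"
Position 1: vipasarkamor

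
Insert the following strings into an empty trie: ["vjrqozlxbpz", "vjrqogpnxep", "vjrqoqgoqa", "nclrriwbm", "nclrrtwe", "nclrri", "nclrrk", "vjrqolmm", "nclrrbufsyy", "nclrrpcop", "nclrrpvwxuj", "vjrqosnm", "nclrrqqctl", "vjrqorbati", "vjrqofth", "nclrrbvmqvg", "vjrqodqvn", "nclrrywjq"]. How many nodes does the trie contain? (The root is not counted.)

82

For each word, the new-node count is its length minus the longest prefix already in the trie:
  "vjrqozlxbpz" → 11 new (v, j, r, q, o, z, l, x, b, p, z)
  "vjrqogpnxep" → prefix "vjrqo" already present; 6 new (g, p, n, x, e, p)
  "vjrqoqgoqa" → prefix "vjrqo" already present; 5 new (q, g, o, q, a)
  "nclrriwbm" → 9 new (n, c, l, r, r, i, w, b, m)
  "nclrrtwe" → prefix "nclrr" already present; 3 new (t, w, e)
  "nclrri" → prefix "nclrri" already present; 0 new (none)
  "nclrrk" → prefix "nclrr" already present; 1 new (k)
  "vjrqolmm" → prefix "vjrqo" already present; 3 new (l, m, m)
  "nclrrbufsyy" → prefix "nclrr" already present; 6 new (b, u, f, s, y, y)
  "nclrrpcop" → prefix "nclrr" already present; 4 new (p, c, o, p)
  "nclrrpvwxuj" → prefix "nclrrp" already present; 5 new (v, w, x, u, j)
  "vjrqosnm" → prefix "vjrqo" already present; 3 new (s, n, m)
  "nclrrqqctl" → prefix "nclrr" already present; 5 new (q, q, c, t, l)
  "vjrqorbati" → prefix "vjrqo" already present; 5 new (r, b, a, t, i)
  "vjrqofth" → prefix "vjrqo" already present; 3 new (f, t, h)
  "nclrrbvmqvg" → prefix "nclrrb" already present; 5 new (v, m, q, v, g)
  "vjrqodqvn" → prefix "vjrqo" already present; 4 new (d, q, v, n)
  "nclrrywjq" → prefix "nclrr" already present; 4 new (y, w, j, q)
Total nodes = 11 + 6 + 5 + 9 + 3 + 0 + 1 + 3 + 6 + 4 + 5 + 3 + 5 + 5 + 3 + 5 + 4 + 4 = 82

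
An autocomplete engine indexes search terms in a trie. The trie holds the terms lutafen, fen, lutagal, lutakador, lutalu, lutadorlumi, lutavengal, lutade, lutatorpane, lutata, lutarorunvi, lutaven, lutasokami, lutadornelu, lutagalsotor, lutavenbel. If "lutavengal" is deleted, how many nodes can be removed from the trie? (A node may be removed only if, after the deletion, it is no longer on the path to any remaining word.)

3

Walk "lutavengal" from the leaf back toward the root, removing each node that no remaining word uses.
The suffix "gal" (3 nodes) is used only by "lutavengal"; the node for "lutaven" still has the child "b", so pruning stops there.
Nodes removed: 3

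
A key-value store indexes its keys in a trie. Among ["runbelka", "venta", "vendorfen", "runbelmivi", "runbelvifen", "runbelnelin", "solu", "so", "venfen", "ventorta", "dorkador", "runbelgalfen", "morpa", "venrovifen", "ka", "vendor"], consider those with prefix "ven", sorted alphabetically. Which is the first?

vendor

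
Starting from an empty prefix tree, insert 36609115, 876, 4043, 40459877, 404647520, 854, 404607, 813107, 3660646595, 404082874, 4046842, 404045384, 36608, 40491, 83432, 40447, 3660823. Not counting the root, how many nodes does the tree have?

Trace insertions, counting only characters that open a new branch:
  "36609115" → 8 new (3, 6, 6, 0, 9, 1, 1, 5)
  "876" → 3 new (8, 7, 6)
  "4043" → 4 new (4, 0, 4, 3)
  "40459877" → prefix "404" already present; 5 new (5, 9, 8, 7, 7)
  "404647520" → prefix "404" already present; 6 new (6, 4, 7, 5, 2, 0)
  "854" → prefix "8" already present; 2 new (5, 4)
  "404607" → prefix "4046" already present; 2 new (0, 7)
  "813107" → prefix "8" already present; 5 new (1, 3, 1, 0, 7)
  "3660646595" → prefix "3660" already present; 6 new (6, 4, 6, 5, 9, 5)
  "404082874" → prefix "404" already present; 6 new (0, 8, 2, 8, 7, 4)
  "4046842" → prefix "4046" already present; 3 new (8, 4, 2)
  "404045384" → prefix "4040" already present; 5 new (4, 5, 3, 8, 4)
  "36608" → prefix "3660" already present; 1 new (8)
  "40491" → prefix "404" already present; 2 new (9, 1)
  "83432" → prefix "8" already present; 4 new (3, 4, 3, 2)
  "40447" → prefix "404" already present; 2 new (4, 7)
  "3660823" → prefix "36608" already present; 2 new (2, 3)
Total nodes = 8 + 3 + 4 + 5 + 6 + 2 + 2 + 5 + 6 + 6 + 3 + 5 + 1 + 2 + 4 + 2 + 2 = 66

66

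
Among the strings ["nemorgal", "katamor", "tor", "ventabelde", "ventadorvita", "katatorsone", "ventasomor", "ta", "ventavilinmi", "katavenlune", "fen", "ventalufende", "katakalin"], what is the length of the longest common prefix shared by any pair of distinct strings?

The deepest shared node is where two words last agree before diverging.
e.g. "ventabelde" and "ventadorvita" share the prefix "venta" of length 5; no pair shares a longer one.
Longest shared-prefix length: 5

5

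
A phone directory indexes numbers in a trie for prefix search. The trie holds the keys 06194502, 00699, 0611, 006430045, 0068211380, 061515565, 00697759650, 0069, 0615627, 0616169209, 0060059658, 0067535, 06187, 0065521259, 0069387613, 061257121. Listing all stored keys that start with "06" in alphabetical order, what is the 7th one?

Words with prefix "06", in lexicographic order: "0611", "061257121", "061515565", "0615627", "0616169209", "06187", "06194502"
The 7th is 06194502.

06194502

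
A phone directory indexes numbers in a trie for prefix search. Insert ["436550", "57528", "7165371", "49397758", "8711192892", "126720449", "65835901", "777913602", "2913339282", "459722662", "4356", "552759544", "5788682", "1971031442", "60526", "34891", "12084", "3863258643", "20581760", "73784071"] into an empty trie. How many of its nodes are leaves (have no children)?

Leaves are exactly the stored words that no other stored word extends.
Those words: "12084", "126720449", "1971031442", "20581760", "2913339282", "34891", "3863258643", "4356", "436550", "459722662", "49397758", "552759544", "57528", "5788682", "60526", "65835901", "7165371", "73784071", "777913602", "8711192892"
Leaf count: 20

20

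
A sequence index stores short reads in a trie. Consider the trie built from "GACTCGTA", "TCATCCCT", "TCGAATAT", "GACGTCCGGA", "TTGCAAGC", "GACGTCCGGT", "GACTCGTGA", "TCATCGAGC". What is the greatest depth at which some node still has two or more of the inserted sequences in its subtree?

The deepest shared node is where two words last agree before diverging.
"GACGTCCGGA" and "GACGTCCGGT" agree on "GACGTCCGG" (9 characters) before diverging; nothing deeper is shared.
Longest shared-prefix length: 9

9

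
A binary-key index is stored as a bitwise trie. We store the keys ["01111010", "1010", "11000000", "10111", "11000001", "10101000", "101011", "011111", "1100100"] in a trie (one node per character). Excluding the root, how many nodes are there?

31

Trace insertions, counting only characters that open a new branch:
  "01111010" → 8 new (0, 1, 1, 1, 1, 0, 1, 0)
  "1010" → 4 new (1, 0, 1, 0)
  "11000000" → prefix "1" already present; 7 new (1, 0, 0, 0, 0, 0, 0)
  "10111" → prefix "101" already present; 2 new (1, 1)
  "11000001" → prefix "1100000" already present; 1 new (1)
  "10101000" → prefix "1010" already present; 4 new (1, 0, 0, 0)
  "101011" → prefix "10101" already present; 1 new (1)
  "011111" → prefix "01111" already present; 1 new (1)
  "1100100" → prefix "1100" already present; 3 new (1, 0, 0)
Total nodes = 8 + 4 + 7 + 2 + 1 + 4 + 1 + 1 + 3 = 31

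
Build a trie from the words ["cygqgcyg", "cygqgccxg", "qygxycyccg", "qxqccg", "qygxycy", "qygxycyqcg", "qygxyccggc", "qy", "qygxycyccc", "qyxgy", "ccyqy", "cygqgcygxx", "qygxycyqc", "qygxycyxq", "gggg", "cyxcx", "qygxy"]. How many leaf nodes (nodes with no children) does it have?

12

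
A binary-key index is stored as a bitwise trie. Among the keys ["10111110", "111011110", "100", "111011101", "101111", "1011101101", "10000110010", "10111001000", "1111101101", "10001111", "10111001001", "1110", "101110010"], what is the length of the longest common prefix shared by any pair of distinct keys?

10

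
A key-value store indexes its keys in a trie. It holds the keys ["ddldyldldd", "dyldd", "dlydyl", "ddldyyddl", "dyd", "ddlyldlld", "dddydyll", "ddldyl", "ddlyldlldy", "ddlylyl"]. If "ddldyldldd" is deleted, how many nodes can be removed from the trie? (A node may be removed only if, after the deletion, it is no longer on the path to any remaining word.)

After clearing the end-marker at "ddldyldldd", prune upward until reaching a node still needed by another word.
The suffix "dldd" (4 nodes) is used only by "ddldyldldd"; "ddldyl" is itself a stored word, so pruning stops there.
Nodes removed: 4

4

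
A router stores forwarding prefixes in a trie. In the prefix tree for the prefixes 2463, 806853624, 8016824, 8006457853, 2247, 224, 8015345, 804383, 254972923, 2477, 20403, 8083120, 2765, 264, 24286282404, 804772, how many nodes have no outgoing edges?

15

Leaves are exactly the stored words that no other stored word extends.
Those words: "20403", "2247", "24286282404", "2463", "2477", "254972923", "264", "2765", "8006457853", "8015345", "8016824", "804383", "804772", "806853624", "8083120"
Leaf count: 15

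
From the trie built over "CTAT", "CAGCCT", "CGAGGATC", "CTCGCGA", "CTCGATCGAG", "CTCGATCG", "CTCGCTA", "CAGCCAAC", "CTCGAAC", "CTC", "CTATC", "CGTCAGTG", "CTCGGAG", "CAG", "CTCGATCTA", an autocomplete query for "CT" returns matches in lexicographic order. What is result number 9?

CTCGCTA

Filter for "CT…" and sort: "CTAT", "CTATC", "CTC", "CTCGAAC", "CTCGATCG", "CTCGATCGAG", "CTCGATCTA", "CTCGCGA", "CTCGCTA", "CTCGGAG"
The 9th is CTCGCTA.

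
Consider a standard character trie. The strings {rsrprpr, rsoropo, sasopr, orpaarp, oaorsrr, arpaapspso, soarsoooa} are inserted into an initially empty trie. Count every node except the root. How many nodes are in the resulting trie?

Count nodes per top-level branch (shared prefixes stored once):
  'a'-branch (arpaapspso): 10 nodes
  'o'-branch (oaorsrr, orpaarp): 13 nodes
  'r'-branch (rsoropo, rsrprpr): 12 nodes
  's'-branch (sasopr, soarsoooa): 14 nodes
Sum: 49

49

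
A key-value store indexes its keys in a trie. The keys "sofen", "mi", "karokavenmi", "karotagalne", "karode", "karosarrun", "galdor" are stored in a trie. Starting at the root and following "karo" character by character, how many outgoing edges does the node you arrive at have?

4

The children of the "karo" node are the distinct next characters among strings starting with "karo".
Characters that immediately follow "karo" among the stored strings: {d, k, s, t}.
That node has 4 child edges.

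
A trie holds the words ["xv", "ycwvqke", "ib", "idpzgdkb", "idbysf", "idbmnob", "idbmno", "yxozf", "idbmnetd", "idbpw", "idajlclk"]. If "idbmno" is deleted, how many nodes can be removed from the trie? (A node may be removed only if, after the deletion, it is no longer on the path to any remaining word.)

0

After clearing the end-marker at "idbmno", prune upward until reaching a node still needed by another word.
Every node on "idbmno" is still needed (e.g. by "idbmnob"), so nothing is freed.
Nodes removed: 0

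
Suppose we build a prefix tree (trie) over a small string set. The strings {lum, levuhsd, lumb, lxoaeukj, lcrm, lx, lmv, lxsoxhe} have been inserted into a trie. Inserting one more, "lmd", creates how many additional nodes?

1

The longest prefix of "lmd" already in the trie is "lm" (length 2).
So 3 − 2 = 1 new nodes.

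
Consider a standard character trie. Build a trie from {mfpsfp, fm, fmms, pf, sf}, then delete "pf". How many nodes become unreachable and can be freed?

2

After clearing the end-marker at "pf", prune upward until reaching a node still needed by another word.
No other word shares any prefix with "pf", so all 2 of its nodes go.
Nodes removed: 2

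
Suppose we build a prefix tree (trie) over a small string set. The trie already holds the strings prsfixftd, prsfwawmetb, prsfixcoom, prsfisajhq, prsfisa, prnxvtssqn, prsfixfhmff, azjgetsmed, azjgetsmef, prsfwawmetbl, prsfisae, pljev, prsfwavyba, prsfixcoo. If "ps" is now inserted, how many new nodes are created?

1

"p" is already a path in the trie; the remaining "s" must be added.
New nodes needed: |"ps"| − 1 = 2 − 1 = 1.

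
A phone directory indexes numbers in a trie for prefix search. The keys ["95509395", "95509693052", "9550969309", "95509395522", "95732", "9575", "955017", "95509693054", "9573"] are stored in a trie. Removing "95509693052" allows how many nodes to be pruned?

After clearing the end-marker at "95509693052", prune upward until reaching a node still needed by another word.
The suffix "2" (1 node) is used only by "95509693052"; the node for "9550969305" still has the child "4", so pruning stops there.
Nodes removed: 1

1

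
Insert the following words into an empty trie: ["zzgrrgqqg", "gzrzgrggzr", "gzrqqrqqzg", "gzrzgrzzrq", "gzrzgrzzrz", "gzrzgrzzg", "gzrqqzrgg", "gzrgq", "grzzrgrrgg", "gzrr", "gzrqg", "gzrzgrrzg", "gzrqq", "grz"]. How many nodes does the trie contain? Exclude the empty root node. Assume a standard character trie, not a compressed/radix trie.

52

Insert word by word; a character creates a node only if that edge doesn't already exist:
  "zzgrrgqqg" → 9 new (z, z, g, r, r, g, q, q, g)
  "gzrzgrggzr" → 10 new (g, z, r, z, g, r, g, g, z, r)
  "gzrqqrqqzg" → prefix "gzr" already present; 7 new (q, q, r, q, q, z, g)
  "gzrzgrzzrq" → prefix "gzrzgr" already present; 4 new (z, z, r, q)
  "gzrzgrzzrz" → prefix "gzrzgrzzr" already present; 1 new (z)
  "gzrzgrzzg" → prefix "gzrzgrzz" already present; 1 new (g)
  "gzrqqzrgg" → prefix "gzrqq" already present; 4 new (z, r, g, g)
  "gzrgq" → prefix "gzr" already present; 2 new (g, q)
  "grzzrgrrgg" → prefix "g" already present; 9 new (r, z, z, r, g, r, r, g, g)
  "gzrr" → prefix "gzr" already present; 1 new (r)
  "gzrqg" → prefix "gzrq" already present; 1 new (g)
  "gzrzgrrzg" → prefix "gzrzgr" already present; 3 new (r, z, g)
  "gzrqq" → prefix "gzrqq" already present; 0 new (none)
  "grz" → prefix "grz" already present; 0 new (none)
Total nodes = 9 + 10 + 7 + 4 + 1 + 1 + 4 + 2 + 9 + 1 + 1 + 3 + 0 + 0 = 52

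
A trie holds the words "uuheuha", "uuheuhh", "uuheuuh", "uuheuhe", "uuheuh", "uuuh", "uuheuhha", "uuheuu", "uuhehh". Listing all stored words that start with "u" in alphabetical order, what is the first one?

Words with prefix "u", in lexicographic order: "uuhehh", "uuheuh", "uuheuha", "uuheuhe", "uuheuhh", "uuheuhha", "uuheuu", "uuheuuh", "uuuh"
The 1st is uuhehh.

uuhehh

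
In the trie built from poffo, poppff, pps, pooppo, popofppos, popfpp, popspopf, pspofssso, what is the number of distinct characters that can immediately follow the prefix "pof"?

Walk "pof" from the root, arriving at one node.
Characters that immediately follow "pof" among the stored strings: {f}.
That node has 1 child edge.

1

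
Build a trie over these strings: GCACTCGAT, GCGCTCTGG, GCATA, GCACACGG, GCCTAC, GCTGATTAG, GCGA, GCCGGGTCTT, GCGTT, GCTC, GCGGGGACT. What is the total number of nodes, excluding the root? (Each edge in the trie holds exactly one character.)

Trace insertions, counting only characters that open a new branch:
  "GCACTCGAT" → 9 new (G, C, A, C, T, C, G, A, T)
  "GCGCTCTGG" → prefix "GC" already present; 7 new (G, C, T, C, T, G, G)
  "GCATA" → prefix "GCA" already present; 2 new (T, A)
  "GCACACGG" → prefix "GCAC" already present; 4 new (A, C, G, G)
  "GCCTAC" → prefix "GC" already present; 4 new (C, T, A, C)
  "GCTGATTAG" → prefix "GC" already present; 7 new (T, G, A, T, T, A, G)
  "GCGA" → prefix "GCG" already present; 1 new (A)
  "GCCGGGTCTT" → prefix "GCC" already present; 7 new (G, G, G, T, C, T, T)
  "GCGTT" → prefix "GCG" already present; 2 new (T, T)
  "GCTC" → prefix "GCT" already present; 1 new (C)
  "GCGGGGACT" → prefix "GCG" already present; 6 new (G, G, G, A, C, T)
Total nodes = 9 + 7 + 2 + 4 + 4 + 7 + 1 + 7 + 2 + 1 + 6 = 50

50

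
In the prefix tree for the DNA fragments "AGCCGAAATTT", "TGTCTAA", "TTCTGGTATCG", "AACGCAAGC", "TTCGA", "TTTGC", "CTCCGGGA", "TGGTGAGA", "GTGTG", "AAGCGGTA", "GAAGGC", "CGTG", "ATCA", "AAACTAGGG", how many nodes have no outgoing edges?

14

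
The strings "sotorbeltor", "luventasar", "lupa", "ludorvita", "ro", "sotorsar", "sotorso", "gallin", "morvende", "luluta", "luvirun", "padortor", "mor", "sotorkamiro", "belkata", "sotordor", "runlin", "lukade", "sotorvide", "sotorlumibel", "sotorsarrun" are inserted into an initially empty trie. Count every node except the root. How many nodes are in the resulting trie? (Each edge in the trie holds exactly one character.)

Insert word by word; a character creates a node only if that edge doesn't already exist:
  "sotorbeltor" → 11 new (s, o, t, o, r, b, e, l, t, o, r)
  "luventasar" → 10 new (l, u, v, e, n, t, a, s, a, r)
  "lupa" → prefix "lu" already present; 2 new (p, a)
  "ludorvita" → prefix "lu" already present; 7 new (d, o, r, v, i, t, a)
  "ro" → 2 new (r, o)
  "sotorsar" → prefix "sotor" already present; 3 new (s, a, r)
  "sotorso" → prefix "sotors" already present; 1 new (o)
  "gallin" → 6 new (g, a, l, l, i, n)
  "morvende" → 8 new (m, o, r, v, e, n, d, e)
  "luluta" → prefix "lu" already present; 4 new (l, u, t, a)
  "luvirun" → prefix "luv" already present; 4 new (i, r, u, n)
  "padortor" → 8 new (p, a, d, o, r, t, o, r)
  "mor" → prefix "mor" already present; 0 new (none)
  "sotorkamiro" → prefix "sotor" already present; 6 new (k, a, m, i, r, o)
  "belkata" → 7 new (b, e, l, k, a, t, a)
  "sotordor" → prefix "sotor" already present; 3 new (d, o, r)
  "runlin" → prefix "r" already present; 5 new (u, n, l, i, n)
  "lukade" → prefix "lu" already present; 4 new (k, a, d, e)
  "sotorvide" → prefix "sotor" already present; 4 new (v, i, d, e)
  "sotorlumibel" → prefix "sotor" already present; 7 new (l, u, m, i, b, e, l)
  "sotorsarrun" → prefix "sotorsar" already present; 3 new (r, u, n)
Total nodes = 11 + 10 + 2 + 7 + 2 + 3 + 1 + 6 + 8 + 4 + 4 + 8 + 0 + 6 + 7 + 3 + 5 + 4 + 4 + 7 + 3 = 105

105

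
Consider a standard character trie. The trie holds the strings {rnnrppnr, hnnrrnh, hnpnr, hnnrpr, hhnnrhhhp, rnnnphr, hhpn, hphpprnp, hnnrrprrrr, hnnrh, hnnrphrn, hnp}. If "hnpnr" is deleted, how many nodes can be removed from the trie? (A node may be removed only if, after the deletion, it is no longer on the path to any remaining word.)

A node on "hnpnr"'s path can go only if nothing else ends at it or branches off below it.
The suffix "nr" (2 nodes) is used only by "hnpnr"; "hnp" is itself a stored word, so pruning stops there.
Nodes removed: 2

2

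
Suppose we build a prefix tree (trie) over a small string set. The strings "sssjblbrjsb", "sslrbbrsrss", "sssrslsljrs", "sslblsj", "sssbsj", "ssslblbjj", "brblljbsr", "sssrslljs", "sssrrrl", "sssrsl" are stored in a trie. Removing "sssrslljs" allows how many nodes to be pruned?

Walk "sssrslljs" from the leaf back toward the root, removing each node that no remaining word uses.
The suffix "ljs" (3 nodes) is used only by "sssrslljs"; the node for "sssrsl" still has the child "s", so pruning stops there.
Nodes removed: 3

3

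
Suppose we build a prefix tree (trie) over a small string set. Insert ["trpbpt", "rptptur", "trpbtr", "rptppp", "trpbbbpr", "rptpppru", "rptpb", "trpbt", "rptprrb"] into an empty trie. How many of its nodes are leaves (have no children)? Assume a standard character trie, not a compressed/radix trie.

7

Leaves are exactly the stored words that no other stored word extends.
Those words: "rptpb", "rptpppru", "rptprrb", "rptptur", "trpbbbpr", "trpbpt", "trpbtr"
Leaf count: 7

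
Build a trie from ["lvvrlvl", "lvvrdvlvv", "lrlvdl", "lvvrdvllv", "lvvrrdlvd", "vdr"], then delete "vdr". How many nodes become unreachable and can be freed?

3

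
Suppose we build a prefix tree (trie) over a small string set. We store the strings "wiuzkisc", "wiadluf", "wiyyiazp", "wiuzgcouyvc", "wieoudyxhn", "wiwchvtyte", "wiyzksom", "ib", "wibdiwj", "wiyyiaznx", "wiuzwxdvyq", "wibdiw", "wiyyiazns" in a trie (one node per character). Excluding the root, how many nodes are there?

63

For each word, the new-node count is its length minus the longest prefix already in the trie:
  "wiuzkisc" → 8 new (w, i, u, z, k, i, s, c)
  "wiadluf" → prefix "wi" already present; 5 new (a, d, l, u, f)
  "wiyyiazp" → prefix "wi" already present; 6 new (y, y, i, a, z, p)
  "wiuzgcouyvc" → prefix "wiuz" already present; 7 new (g, c, o, u, y, v, c)
  "wieoudyxhn" → prefix "wi" already present; 8 new (e, o, u, d, y, x, h, n)
  "wiwchvtyte" → prefix "wi" already present; 8 new (w, c, h, v, t, y, t, e)
  "wiyzksom" → prefix "wiy" already present; 5 new (z, k, s, o, m)
  "ib" → 2 new (i, b)
  "wibdiwj" → prefix "wi" already present; 5 new (b, d, i, w, j)
  "wiyyiaznx" → prefix "wiyyiaz" already present; 2 new (n, x)
  "wiuzwxdvyq" → prefix "wiuz" already present; 6 new (w, x, d, v, y, q)
  "wibdiw" → prefix "wibdiw" already present; 0 new (none)
  "wiyyiazns" → prefix "wiyyiazn" already present; 1 new (s)
Total nodes = 8 + 5 + 6 + 7 + 8 + 8 + 5 + 2 + 5 + 2 + 6 + 0 + 1 = 63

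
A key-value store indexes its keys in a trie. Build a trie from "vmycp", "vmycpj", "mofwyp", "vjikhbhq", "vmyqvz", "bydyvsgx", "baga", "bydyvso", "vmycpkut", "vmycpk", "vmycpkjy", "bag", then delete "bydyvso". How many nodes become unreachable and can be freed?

1

After clearing the end-marker at "bydyvso", prune upward until reaching a node still needed by another word.
The suffix "o" (1 node) is used only by "bydyvso"; the node for "bydyvs" still has the child "g", so pruning stops there.
Nodes removed: 1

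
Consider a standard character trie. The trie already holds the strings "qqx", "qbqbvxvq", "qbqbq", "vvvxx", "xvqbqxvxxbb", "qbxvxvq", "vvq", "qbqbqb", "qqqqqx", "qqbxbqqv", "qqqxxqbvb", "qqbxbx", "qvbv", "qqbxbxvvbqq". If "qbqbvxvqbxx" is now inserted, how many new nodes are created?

3

"qbqbvxvq" is already a path in the trie; the remaining "bxx" must be added.
New nodes needed: |"qbqbvxvqbxx"| − 8 = 11 − 8 = 3.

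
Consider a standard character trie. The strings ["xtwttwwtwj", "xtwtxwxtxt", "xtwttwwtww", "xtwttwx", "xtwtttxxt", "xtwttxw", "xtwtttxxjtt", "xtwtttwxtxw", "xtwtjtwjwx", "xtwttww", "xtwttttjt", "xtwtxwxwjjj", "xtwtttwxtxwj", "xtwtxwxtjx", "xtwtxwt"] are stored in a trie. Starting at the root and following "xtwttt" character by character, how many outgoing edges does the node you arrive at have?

The children of the "xtwttt" node are the distinct next characters among strings starting with "xtwttt".
Characters that immediately follow "xtwttt" among the stored strings: {t, w, x}.
That node has 3 child edges.

3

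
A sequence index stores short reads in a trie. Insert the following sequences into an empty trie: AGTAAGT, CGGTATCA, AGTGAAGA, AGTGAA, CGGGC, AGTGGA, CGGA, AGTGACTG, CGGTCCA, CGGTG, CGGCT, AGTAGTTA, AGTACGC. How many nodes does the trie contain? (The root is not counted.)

For each word, the new-node count is its length minus the longest prefix already in the trie:
  "AGTAAGT" → 7 new (A, G, T, A, A, G, T)
  "CGGTATCA" → 8 new (C, G, G, T, A, T, C, A)
  "AGTGAAGA" → prefix "AGT" already present; 5 new (G, A, A, G, A)
  "AGTGAA" → prefix "AGTGAA" already present; 0 new (none)
  "CGGGC" → prefix "CGG" already present; 2 new (G, C)
  "AGTGGA" → prefix "AGTG" already present; 2 new (G, A)
  "CGGA" → prefix "CGG" already present; 1 new (A)
  "AGTGACTG" → prefix "AGTGA" already present; 3 new (C, T, G)
  "CGGTCCA" → prefix "CGGT" already present; 3 new (C, C, A)
  "CGGTG" → prefix "CGGT" already present; 1 new (G)
  "CGGCT" → prefix "CGG" already present; 2 new (C, T)
  "AGTAGTTA" → prefix "AGTA" already present; 4 new (G, T, T, A)
  "AGTACGC" → prefix "AGTA" already present; 3 new (C, G, C)
Total nodes = 7 + 8 + 5 + 0 + 2 + 2 + 1 + 3 + 3 + 1 + 2 + 4 + 3 = 41

41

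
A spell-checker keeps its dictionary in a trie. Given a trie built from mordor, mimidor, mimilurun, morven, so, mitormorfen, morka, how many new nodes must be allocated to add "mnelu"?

4

"m" is already a path in the trie; the remaining "nelu" must be added.
New nodes needed: |"mnelu"| − 1 = 5 − 1 = 4.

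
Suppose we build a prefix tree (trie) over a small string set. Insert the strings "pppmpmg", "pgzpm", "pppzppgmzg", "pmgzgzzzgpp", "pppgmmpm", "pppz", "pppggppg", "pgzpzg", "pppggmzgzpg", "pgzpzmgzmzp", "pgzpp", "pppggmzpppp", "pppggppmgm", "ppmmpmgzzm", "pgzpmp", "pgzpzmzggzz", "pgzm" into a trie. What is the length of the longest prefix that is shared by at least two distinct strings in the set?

7

Equivalently: take the maximum, over all pairs, of their longest common prefix length.
e.g. "pppggmzgzpg" and "pppggmzpppp" share the prefix "pppggmz" of length 7; no pair shares a longer one.
Longest shared-prefix length: 7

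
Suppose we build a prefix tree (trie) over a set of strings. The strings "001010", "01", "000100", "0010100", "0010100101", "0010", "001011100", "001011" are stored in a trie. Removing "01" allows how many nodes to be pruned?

1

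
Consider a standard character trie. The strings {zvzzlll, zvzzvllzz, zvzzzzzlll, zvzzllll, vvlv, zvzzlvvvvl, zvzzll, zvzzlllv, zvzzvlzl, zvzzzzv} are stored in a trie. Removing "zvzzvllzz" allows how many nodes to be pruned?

3

After clearing the end-marker at "zvzzvllzz", prune upward until reaching a node still needed by another word.
The suffix "lzz" (3 nodes) is used only by "zvzzvllzz"; the node for "zvzzvl" still has the child "z", so pruning stops there.
Nodes removed: 3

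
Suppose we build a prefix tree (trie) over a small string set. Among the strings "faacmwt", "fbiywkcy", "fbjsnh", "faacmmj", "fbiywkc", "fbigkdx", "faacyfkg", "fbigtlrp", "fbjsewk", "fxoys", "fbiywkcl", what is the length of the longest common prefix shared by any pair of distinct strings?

7

The deepest shared node is where two words last agree before diverging.
"fbiywkc" and "fbiywkcl" agree on "fbiywkc" (7 characters) before diverging; nothing deeper is shared.
Longest shared-prefix length: 7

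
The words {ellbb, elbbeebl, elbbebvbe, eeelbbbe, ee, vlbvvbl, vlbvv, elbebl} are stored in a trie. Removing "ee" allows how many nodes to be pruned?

Walk "ee" from the leaf back toward the root, removing each node that no remaining word uses.
Every node on "ee" is still needed (e.g. by "eeelbbbe"), so nothing is freed.
Nodes removed: 0

0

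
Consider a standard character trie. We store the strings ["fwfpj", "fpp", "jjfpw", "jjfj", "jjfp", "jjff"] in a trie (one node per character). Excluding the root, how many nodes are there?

14

Trace insertions, counting only characters that open a new branch:
  "fwfpj" → 5 new (f, w, f, p, j)
  "fpp" → prefix "f" already present; 2 new (p, p)
  "jjfpw" → 5 new (j, j, f, p, w)
  "jjfj" → prefix "jjf" already present; 1 new (j)
  "jjfp" → prefix "jjfp" already present; 0 new (none)
  "jjff" → prefix "jjf" already present; 1 new (f)
Total nodes = 5 + 2 + 5 + 1 + 0 + 1 = 14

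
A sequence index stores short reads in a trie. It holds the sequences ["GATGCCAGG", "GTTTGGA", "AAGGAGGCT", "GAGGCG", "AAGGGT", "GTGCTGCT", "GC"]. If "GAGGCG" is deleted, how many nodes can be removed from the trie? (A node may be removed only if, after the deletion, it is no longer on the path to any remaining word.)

4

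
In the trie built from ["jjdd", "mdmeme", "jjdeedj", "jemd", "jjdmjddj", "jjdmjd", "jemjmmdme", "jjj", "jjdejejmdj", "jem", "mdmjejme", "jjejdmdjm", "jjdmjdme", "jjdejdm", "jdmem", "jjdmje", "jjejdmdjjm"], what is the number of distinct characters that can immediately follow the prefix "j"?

3

The children of the "j" node are the distinct next characters among strings starting with "j".
Characters that immediately follow "j" among the stored strings: {d, e, j}.
That node has 3 child edges.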